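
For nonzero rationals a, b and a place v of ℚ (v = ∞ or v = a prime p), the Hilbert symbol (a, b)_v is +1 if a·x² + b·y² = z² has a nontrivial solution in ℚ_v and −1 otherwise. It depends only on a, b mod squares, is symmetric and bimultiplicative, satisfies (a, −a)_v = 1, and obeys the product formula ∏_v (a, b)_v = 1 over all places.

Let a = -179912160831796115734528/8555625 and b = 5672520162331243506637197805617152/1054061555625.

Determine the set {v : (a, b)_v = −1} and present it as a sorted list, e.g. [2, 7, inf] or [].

(a, b) ≡ (-19393, 1134383) mod (ℚ^×)²; places V = {2, 3, 5, 11, 13, 23, 31, 37, 41, 43, ∞}.
(a,b)_13: α=-2, u≡1; β=-4, v≡9 (mod 13); (1|13)=+1, (9|13)=+1; sign (−1)^0·+1^-4·+1^-2 = +1.
(a,b)_41: α=3, u≡24; β=4, v≡37 (mod 41); (24|41)=-1, (37|41)=+1; sign (−1)^0·-1^4·+1^3 = +1.
(a,b)_23: α=2, u≡10; β=1, v≡1 (mod 23); (10|23)=-1, (1|23)=+1; sign (−1)^0·-1^1·+1^2 = -1.
(a,b)_31: α=2, u≡22; β=3, v≡21 (mod 31); (22|31)=-1, (21|31)=-1; sign (−1)^0·-1^3·-1^2 = -1.
(a,b)_∞: sgn(-19393)=−, sgn(1134383)=+, so +1.
(a,b)_11: α=3, u≡2; β=4, v≡2 (mod 11); (2|11)=-1, (2|11)=-1; sign (−1)^0·-1^4·-1^3 = -1.
(a,b)_43: α=1, u≡27; β=1, v≡28 (mod 43); (27|43)=-1, (28|43)=-1; sign (−1)^1·-1^1·-1^1 = -1.
(a,b)_5: α=-4, u≡3; β=-4, v≡3 (mod 5); (3|5)=-1, (3|5)=-1; sign (−1)^0·-1^-4·-1^-4 = +1.
(a,b)_3: α=-4, u≡2; β=-10, v≡2 (mod 3); (2|3)=-1, (2|3)=-1; sign (−1)^0·-1^-10·-1^-4 = +1.
(a,b)_37: α=2, u≡5; β=5, v≡17 (mod 37); (5|37)=-1, (17|37)=-1; sign (−1)^0·-1^5·-1^2 = -1.
(a,b)_2: α=16, β=26; u≡7, v≡7 (mod 8); ε(u)ε(v)=1·1, αω(v)=16·0, βω(u)=26·0; sum ≡ 1  ⇒  -1.
Ram(-19393, 1134383) = {2, 11, 23, 31, 37, 43}; no ℚ_2-point on the conic.

[2, 11, 23, 31, 37, 43]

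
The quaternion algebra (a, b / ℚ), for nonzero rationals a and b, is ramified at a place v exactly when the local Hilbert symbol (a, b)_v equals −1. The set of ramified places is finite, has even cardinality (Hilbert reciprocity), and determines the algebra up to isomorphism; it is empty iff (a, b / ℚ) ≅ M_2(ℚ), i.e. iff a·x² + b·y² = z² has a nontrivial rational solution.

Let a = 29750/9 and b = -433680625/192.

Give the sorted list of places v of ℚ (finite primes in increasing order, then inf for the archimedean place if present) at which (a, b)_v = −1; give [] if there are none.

[2, 3, 5, 17]

(a, b) ≡ (1190, -3) mod (ℚ^×)²; places V = {2, 3, 5, 7, 17, ∞}.
(a,b)_2: α=1, β=-6; u≡3, v≡5 (mod 8); ε(u)ε(v)=1·0, αω(v)=1·1, βω(u)=-6·1; sum ≡ 1  ⇒  -1.
(a,b)_7: α=1, u≡4; β=4, v≡1 (mod 7); (4|7)=+1, (1|7)=+1; sign (−1)^0·+1^4·+1^1 = +1.
(a,b)_17: α=1, u≡15; β=2, v≡10 (mod 17); (15|17)=+1, (10|17)=-1; sign (−1)^0·+1^2·-1^1 = -1.
(a,b)_3: α=-2, u≡2; β=-1, v≡2 (mod 3); (2|3)=-1, (2|3)=-1; sign (−1)^0·-1^-1·-1^-2 = -1.
(a,b)_5: α=3, u≡2; β=4, v≡3 (mod 5); (2|5)=-1, (3|5)=-1; sign (−1)^0·-1^4·-1^3 = -1.
(a,b)_∞: sgn(1190)=+, sgn(-3)=−, so +1.
Ram(1190, -3) = {2, 3, 5, 17}; no ℚ_2-point on the conic.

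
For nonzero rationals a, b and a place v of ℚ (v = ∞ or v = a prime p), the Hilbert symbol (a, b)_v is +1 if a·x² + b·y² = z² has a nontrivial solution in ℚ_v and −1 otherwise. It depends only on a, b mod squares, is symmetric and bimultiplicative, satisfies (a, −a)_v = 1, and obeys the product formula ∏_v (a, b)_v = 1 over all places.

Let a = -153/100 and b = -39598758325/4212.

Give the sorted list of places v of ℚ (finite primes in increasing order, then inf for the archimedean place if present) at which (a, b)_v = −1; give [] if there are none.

(a, b) ≡ (-17, -1729) mod (ℚ^×)²; places V = {2, 3, 5, 7, 13, 17, 19, 29, ∞}.
(a,b)_2: α=-2, β=-2; u≡7, v≡7 (mod 8); ε(u)ε(v)=1·1, αω(v)=-2·0, βω(u)=-2·0; sum ≡ 1  ⇒  -1.
(a,b)_19: α=0, u≡15; β=1, v≡1 (mod 19); (15|19)=-1, (1|19)=+1; sign (−1)^0·-1^1·+1^0 = -1.
(a,b)_3: α=2, u≡1; β=-4, v≡2 (mod 3); (1|3)=+1, (2|3)=-1; sign (−1)^0·+1^-4·-1^2 = +1.
(a,b)_7: α=0, u≡4; β=3, v≡6 (mod 7); (4|7)=+1, (6|7)=-1; sign (−1)^0·+1^3·-1^0 = +1.
(a,b)_13: α=0, u≡9; β=-1, v≡9 (mod 13); (9|13)=+1, (9|13)=+1; sign (−1)^0·+1^-1·+1^0 = +1.
(a,b)_17: α=1, u≡13; β=2, v≡11 (mod 17); (13|17)=+1, (11|17)=-1; sign (−1)^0·+1^2·-1^1 = -1.
(a,b)_5: α=-2, u≡3; β=2, v≡1 (mod 5); (3|5)=-1, (1|5)=+1; sign (−1)^0·-1^2·+1^-2 = +1.
(a,b)_29: α=0, u≡15; β=2, v≡17 (mod 29); (15|29)=-1, (17|29)=-1; sign (−1)^0·-1^2·-1^0 = +1.
(a,b)_∞: sgn(-17)=−, sgn(-1729)=−, so -1.
(-17, -1729 / ℚ) ramifies at {2, 17, 19, ∞}: a division algebra.

[2, 17, 19, inf]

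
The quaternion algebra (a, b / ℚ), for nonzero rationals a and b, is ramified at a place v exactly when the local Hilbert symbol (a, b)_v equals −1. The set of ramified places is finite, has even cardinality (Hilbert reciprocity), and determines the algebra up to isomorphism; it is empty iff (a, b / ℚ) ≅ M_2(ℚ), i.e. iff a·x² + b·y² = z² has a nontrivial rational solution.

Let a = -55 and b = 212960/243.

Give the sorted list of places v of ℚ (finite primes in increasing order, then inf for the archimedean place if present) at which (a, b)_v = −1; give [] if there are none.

[3, 11]

Mod squares: a ≡ -55, b ≡ 330. Check v ∈ {∞, 2, 3, 5, 11}.
v=2: v_2(a)=0, v_2(b)=5; units ≡ 1, 5 (mod 8); ε·ε+αω+βω = 0·0+0·1+5·0 ≡ 0  ⇒  (a,b)_2 = +1.
v=∞: -55 < 0 and 330 > 0  ⇒  (a,b)_∞ = +1.
v=3: a=3^0·(≡2), b=3^-5·(≡2) mod 3; (2|3)=-1, (2|3)=-1; (−1)^{0·-5·1}·(-1)^-5·(-1)^0 = -1.
v=11: a=11^1·(≡6), b=11^3·(≡6) mod 11; (6|11)=-1, (6|11)=-1; (−1)^{1·3·5}·(-1)^3·(-1)^1 = -1.
v=5: a=5^1·(≡4), b=5^1·(≡4) mod 5; (4|5)=+1, (4|5)=+1; (−1)^{1·1·2}·(+1)^1·(+1)^1 = +1.
|Ram(-55, 330)| = 2, even; anisotropic at {3, 11}.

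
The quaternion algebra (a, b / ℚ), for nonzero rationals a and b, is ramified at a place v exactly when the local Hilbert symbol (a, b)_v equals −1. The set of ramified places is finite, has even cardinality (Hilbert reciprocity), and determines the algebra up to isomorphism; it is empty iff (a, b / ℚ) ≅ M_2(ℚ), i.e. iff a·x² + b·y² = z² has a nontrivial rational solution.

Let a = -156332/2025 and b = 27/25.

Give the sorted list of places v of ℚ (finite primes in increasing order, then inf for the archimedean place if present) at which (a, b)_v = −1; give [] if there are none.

[17, 19]

Mod squares: a ≡ -323, b ≡ 3. Check v ∈ {∞, 2, 3, 5, 11, 17, 19}.
v=5: a=5^-2·(≡3), b=5^-2·(≡2) mod 5; (3|5)=-1, (2|5)=-1; (−1)^{-2·-2·2}·(-1)^-2·(-1)^-2 = +1.
v=2: v_2(a)=2, v_2(b)=0; units ≡ 5, 3 (mod 8); ε·ε+αω+βω = 0·1+2·1+0·1 ≡ 0  ⇒  (a,b)_2 = +1.
v=3: a=3^-4·(≡1), b=3^3·(≡1) mod 3; (1|3)=+1, (1|3)=+1; (−1)^{-4·3·1}·(+1)^3·(+1)^-4 = +1.
v=19: a=19^1·(≡12), b=19^0·(≡14) mod 19; (12|19)=-1, (14|19)=-1; (−1)^{1·0·9}·(-1)^0·(-1)^1 = -1.
v=11: a=11^2·(≡6), b=11^0·(≡9) mod 11; (6|11)=-1, (9|11)=+1; (−1)^{2·0·5}·(-1)^0·(+1)^2 = +1.
v=∞: -323 < 0 and 3 > 0  ⇒  (a,b)_∞ = +1.
v=17: a=17^1·(≡9), b=17^0·(≡14) mod 17; (9|17)=+1, (14|17)=-1; (−1)^{1·0·8}·(+1)^0·(-1)^1 = -1.
|Ram(-323, 3)| = 2, even; anisotropic at {17, 19}.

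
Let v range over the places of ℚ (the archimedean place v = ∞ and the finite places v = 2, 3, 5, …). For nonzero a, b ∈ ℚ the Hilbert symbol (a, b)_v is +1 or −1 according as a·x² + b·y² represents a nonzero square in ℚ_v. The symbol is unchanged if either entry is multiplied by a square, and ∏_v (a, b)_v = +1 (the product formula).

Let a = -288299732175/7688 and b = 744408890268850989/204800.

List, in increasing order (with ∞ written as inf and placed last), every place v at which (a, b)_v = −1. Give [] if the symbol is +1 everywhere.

Mod squares: a ≡ -89726, b ≡ 58. Check v ∈ {∞, 2, 3, 5, 7, 13, 17, 29, 31, 59}.
v=3: a=3^2·(≡1), b=3^2·(≡1) mod 3; (1|3)=+1, (1|3)=+1; (−1)^{2·2·1}·(+1)^2·(+1)^2 = +1.
v=29: a=29^1·(≡13), b=29^3·(≡2) mod 29; (13|29)=+1, (2|29)=-1; (−1)^{1·3·14}·(+1)^3·(-1)^1 = -1.
v=59: a=59^0·(≡8), b=59^2·(≡13) mod 59; (8|59)=-1, (13|59)=-1; (−1)^{0·2·29}·(-1)^2·(-1)^0 = +1.
v=13: a=13^5·(≡3), b=13^2·(≡8) mod 13; (3|13)=+1, (8|13)=-1; (−1)^{5·2·6}·(+1)^2·(-1)^5 = -1.
v=∞: -89726 < 0 and 58 > 0  ⇒  (a,b)_∞ = +1.
v=2: v_2(a)=-3, v_2(b)=-13; units ≡ 1, 5 (mod 8); ε·ε+αω+βω = 0·0+-3·1+-13·0 ≡ 1  ⇒  (a,b)_2 = -1.
v=5: a=5^2·(≡1), b=5^-2·(≡2) mod 5; (1|5)=+1, (2|5)=-1; (−1)^{2·-2·2}·(+1)^-2·(-1)^2 = +1.
v=31: a=31^-2·(≡2), b=31^0·(≡30) mod 31; (2|31)=+1, (30|31)=-1; (−1)^{-2·0·15}·(+1)^0·(-1)^-2 = +1.
v=7: a=7^1·(≡5), b=7^8·(≡4) mod 7; (5|7)=-1, (4|7)=+1; (−1)^{1·8·3}·(-1)^8·(+1)^1 = +1.
v=17: a=17^1·(≡13), b=17^0·(≡12) mod 17; (13|17)=+1, (12|17)=-1; (−1)^{1·0·8}·(+1)^0·(-1)^1 = -1.
Ram(-89726, 58) = {2, 13, 17, 29}; no ℚ_2-point on the conic.

[2, 13, 17, 29]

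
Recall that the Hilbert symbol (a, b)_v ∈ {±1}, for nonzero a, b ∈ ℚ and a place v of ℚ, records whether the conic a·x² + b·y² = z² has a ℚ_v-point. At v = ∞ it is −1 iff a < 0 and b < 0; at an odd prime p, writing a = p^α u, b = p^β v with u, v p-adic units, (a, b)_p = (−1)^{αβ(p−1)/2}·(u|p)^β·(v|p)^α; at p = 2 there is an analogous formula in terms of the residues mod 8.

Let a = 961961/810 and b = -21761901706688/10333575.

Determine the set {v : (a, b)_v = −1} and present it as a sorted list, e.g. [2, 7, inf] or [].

[7, 11]

(a, b) ≡ (10010, -1001) mod (ℚ^×)²; places V = {2, 3, 5, 7, 11, 13, 31, ∞}.
(a,b)_13: α=1, u≡10; β=3, v≡9 (mod 13); (10|13)=+1, (9|13)=+1; sign (−1)^0·+1^3·+1^1 = +1.
(a,b)_3: α=-4, u≡2; β=-10, v≡1 (mod 3); (2|3)=-1, (1|3)=+1; sign (−1)^0·-1^-10·+1^-4 = +1.
(a,b)_∞: sgn(10010)=+, sgn(-1001)=−, so +1.
(a,b)_31: α=2, u≡10; β=2, v≡12 (mod 31); (10|31)=+1, (12|31)=-1; sign (−1)^0·+1^2·-1^2 = +1.
(a,b)_7: α=1, u≡4; β=-1, v≡2 (mod 7); (4|7)=+1, (2|7)=+1; sign (−1)^1·+1^-1·+1^1 = -1.
(a,b)_11: α=1, u≡8; β=5, v≡2 (mod 11); (8|11)=-1, (2|11)=-1; sign (−1)^1·-1^5·-1^1 = -1.
(a,b)_2: α=-1, β=6; u≡5, v≡7 (mod 8); ε(u)ε(v)=0·1, αω(v)=-1·0, βω(u)=6·1; sum ≡ 0  ⇒  +1.
(a,b)_5: α=-1, u≡3; β=-2, v≡4 (mod 5); (3|5)=-1, (4|5)=+1; sign (−1)^0·-1^-2·+1^-1 = +1.
|Ram(10010, -1001)| = 2, even; anisotropic at {7, 11}.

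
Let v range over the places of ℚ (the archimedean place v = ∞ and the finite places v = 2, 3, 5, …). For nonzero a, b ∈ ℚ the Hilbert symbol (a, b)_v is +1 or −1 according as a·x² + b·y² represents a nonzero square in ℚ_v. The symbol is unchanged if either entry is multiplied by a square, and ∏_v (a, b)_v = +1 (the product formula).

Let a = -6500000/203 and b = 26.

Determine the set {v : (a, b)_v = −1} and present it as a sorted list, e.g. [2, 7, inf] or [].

Mod squares: a ≡ -5278, b ≡ 26. Check v ∈ {∞, 2, 5, 7, 13, 29}.
v=2: v_2(a)=5, v_2(b)=1; units ≡ 1, 5 (mod 8); ε·ε+αω+βω = 0·0+5·1+1·0 ≡ 1  ⇒  (a,b)_2 = -1.
v=29: a=29^-1·(≡21), b=29^0·(≡26) mod 29; (21|29)=-1, (26|29)=-1; (−1)^{-1·0·14}·(-1)^0·(-1)^-1 = -1.
v=7: a=7^-1·(≡4), b=7^0·(≡5) mod 7; (4|7)=+1, (5|7)=-1; (−1)^{-1·0·3}·(+1)^0·(-1)^-1 = -1.
v=13: a=13^1·(≡4), b=13^1·(≡2) mod 13; (4|13)=+1, (2|13)=-1; (−1)^{1·1·6}·(+1)^1·(-1)^1 = -1.
v=5: a=5^6·(≡3), b=5^0·(≡1) mod 5; (3|5)=-1, (1|5)=+1; (−1)^{6·0·2}·(-1)^0·(+1)^6 = +1.
v=∞: -5278 < 0 and 26 > 0  ⇒  (a,b)_∞ = +1.
Ram(-5278, 26) = {2, 7, 13, 29}; no ℚ_2-point on the conic.

[2, 7, 13, 29]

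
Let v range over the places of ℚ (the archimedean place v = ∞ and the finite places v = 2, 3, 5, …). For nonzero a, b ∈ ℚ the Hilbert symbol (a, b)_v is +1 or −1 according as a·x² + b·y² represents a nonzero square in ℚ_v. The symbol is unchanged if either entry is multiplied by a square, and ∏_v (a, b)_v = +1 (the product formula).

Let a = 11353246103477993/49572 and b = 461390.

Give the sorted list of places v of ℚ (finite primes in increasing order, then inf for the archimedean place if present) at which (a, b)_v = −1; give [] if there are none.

Mod squares: a ≡ 18241, b ≡ 461390. Check v ∈ {∞, 2, 3, 5, 11, 13, 17, 23, 29, 37, 43}.
v=∞: 18241 > 0 and 461390 > 0  ⇒  (a,b)_∞ = +1.
v=43: a=43^2·(≡4), b=43^1·(≡23) mod 43; (4|43)=+1, (23|43)=+1; (−1)^{2·1·21}·(+1)^1·(+1)^2 = +1.
v=5: a=5^0·(≡4), b=5^1·(≡3) mod 5; (4|5)=+1, (3|5)=-1; (−1)^{0·1·2}·(+1)^1·(-1)^0 = +1.
v=17: a=17^-1·(≡9), b=17^0·(≡10) mod 17; (9|17)=+1, (10|17)=-1; (−1)^{-1·0·8}·(+1)^0·(-1)^-1 = -1.
v=13: a=13^2·(≡6), b=13^0·(≡7) mod 13; (6|13)=-1, (7|13)=-1; (−1)^{2·0·6}·(-1)^0·(-1)^2 = +1.
v=11: a=11^2·(≡4), b=11^0·(≡6) mod 11; (4|11)=+1, (6|11)=-1; (−1)^{2·0·5}·(+1)^0·(-1)^2 = +1.
v=37: a=37^1·(≡9), b=37^1·(≡1) mod 37; (9|37)=+1, (1|37)=+1; (−1)^{1·1·18}·(+1)^1·(+1)^1 = +1.
v=2: v_2(a)=-2, v_2(b)=1; units ≡ 1, 7 (mod 8); ε·ε+αω+βω = 0·1+-2·0+1·0 ≡ 0  ⇒  (a,b)_2 = +1.
v=29: a=29^1·(≡4), b=29^1·(≡18) mod 29; (4|29)=+1, (18|29)=-1; (−1)^{1·1·14}·(+1)^1·(-1)^1 = -1.
v=3: a=3^-6·(≡1), b=3^0·(≡2) mod 3; (1|3)=+1, (2|3)=-1; (−1)^{-6·0·1}·(+1)^0·(-1)^-6 = +1.
v=23: a=23^4·(≡9), b=23^0·(≡10) mod 23; (9|23)=+1, (10|23)=-1; (−1)^{4·0·11}·(+1)^0·(-1)^4 = +1.
Ram(18241, 461390) = {17, 29}; no ℚ_17-point on the conic.

[17, 29]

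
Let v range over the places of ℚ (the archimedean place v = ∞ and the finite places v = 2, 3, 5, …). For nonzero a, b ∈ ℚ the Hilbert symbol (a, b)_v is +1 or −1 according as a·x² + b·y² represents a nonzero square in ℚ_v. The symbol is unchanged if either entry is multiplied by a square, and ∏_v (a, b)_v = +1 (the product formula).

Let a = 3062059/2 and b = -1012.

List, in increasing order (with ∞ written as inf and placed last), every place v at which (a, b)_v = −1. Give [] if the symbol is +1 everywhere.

[11, 13, 19, 23]

Mod squares: a ≡ 124982, b ≡ -253. Check v ∈ {∞, 2, 7, 11, 13, 19, 23}.
v=∞: 124982 > 0 and -253 < 0  ⇒  (a,b)_∞ = +1.
v=2: v_2(a)=-1, v_2(b)=2; units ≡ 3, 3 (mod 8); ε·ε+αω+βω = 1·1+-1·1+2·1 ≡ 0  ⇒  (a,b)_2 = +1.
v=7: a=7^2·(≡1), b=7^0·(≡3) mod 7; (1|7)=+1, (3|7)=-1; (−1)^{2·0·3}·(+1)^0·(-1)^2 = +1.
v=19: a=19^1·(≡11), b=19^0·(≡14) mod 19; (11|19)=+1, (14|19)=-1; (−1)^{1·0·9}·(+1)^0·(-1)^1 = -1.
v=23: a=23^1·(≡16), b=23^1·(≡2) mod 23; (16|23)=+1, (2|23)=+1; (−1)^{1·1·11}·(+1)^1·(+1)^1 = -1.
v=11: a=11^1·(≡7), b=11^1·(≡7) mod 11; (7|11)=-1, (7|11)=-1; (−1)^{1·1·5}·(-1)^1·(-1)^1 = -1.
v=13: a=13^1·(≡11), b=13^0·(≡2) mod 13; (11|13)=-1, (2|13)=-1; (−1)^{1·0·6}·(-1)^0·(-1)^1 = -1.
Ram(124982, -253) = {11, 13, 19, 23}; no ℚ_11-point on the conic.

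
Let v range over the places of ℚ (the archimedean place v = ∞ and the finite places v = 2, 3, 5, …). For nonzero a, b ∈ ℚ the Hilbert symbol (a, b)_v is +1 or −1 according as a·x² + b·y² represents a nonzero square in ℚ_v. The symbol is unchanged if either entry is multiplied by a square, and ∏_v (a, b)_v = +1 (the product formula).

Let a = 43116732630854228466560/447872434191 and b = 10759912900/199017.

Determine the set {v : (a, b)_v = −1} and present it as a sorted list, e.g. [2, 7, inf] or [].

[5, 7]

Mod squares: a ≡ 4290, b ≡ 273. Check v ∈ {∞, 2, 3, 5, 7, 11, 13, 23, 41}.
v=13: a=13^-1·(≡7), b=13^-1·(≡6) mod 13; (7|13)=-1, (6|13)=-1; (−1)^{-1·-1·6}·(-1)^-1·(-1)^-1 = +1.
v=3: a=3^-15·(≡2), b=3^-7·(≡1) mod 3; (2|3)=-1, (1|3)=+1; (−1)^{-15·-7·1}·(-1)^-7·(+1)^-15 = +1.
v=11: a=11^5·(≡5), b=11^2·(≡4) mod 11; (5|11)=+1, (4|11)=+1; (−1)^{5·2·5}·(+1)^2·(+1)^5 = +1.
v=41: a=41^4·(≡30), b=41^2·(≡7) mod 41; (30|41)=-1, (7|41)=-1; (−1)^{4·2·20}·(-1)^2·(-1)^4 = +1.
v=2: v_2(a)=7, v_2(b)=2; units ≡ 1, 1 (mod 8); ε·ε+αω+βω = 0·0+7·0+2·0 ≡ 0  ⇒  (a,b)_2 = +1.
v=∞: 4290 > 0 and 273 > 0  ⇒  (a,b)_∞ = +1.
v=23: a=23^6·(≡12), b=23^2·(≡21) mod 23; (12|23)=+1, (21|23)=-1; (−1)^{6·2·11}·(+1)^2·(-1)^6 = +1.
v=7: a=7^-4·(≡6), b=7^-1·(≡4) mod 7; (6|7)=-1, (4|7)=+1; (−1)^{-4·-1·3}·(-1)^-1·(+1)^-4 = -1.
v=5: a=5^1·(≡2), b=5^2·(≡3) mod 5; (2|5)=-1, (3|5)=-1; (−1)^{1·2·2}·(-1)^2·(-1)^1 = -1.
(4290, 273 / ℚ) ramifies at {5, 7}: a division algebra.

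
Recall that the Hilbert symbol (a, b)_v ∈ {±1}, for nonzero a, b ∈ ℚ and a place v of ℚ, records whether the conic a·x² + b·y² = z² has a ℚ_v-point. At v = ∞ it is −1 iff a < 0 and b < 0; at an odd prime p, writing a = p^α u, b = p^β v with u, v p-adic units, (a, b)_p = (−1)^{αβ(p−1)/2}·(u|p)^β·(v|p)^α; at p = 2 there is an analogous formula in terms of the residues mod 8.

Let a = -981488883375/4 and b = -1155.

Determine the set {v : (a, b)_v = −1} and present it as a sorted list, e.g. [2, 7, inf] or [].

Mod squares: a ≡ -15015, b ≡ -1155. Check v ∈ {∞, 2, 3, 5, 7, 11, 13}.
v=13: a=13^1·(≡7), b=13^0·(≡2) mod 13; (7|13)=-1, (2|13)=-1; (−1)^{1·0·6}·(-1)^0·(-1)^1 = -1.
v=11: a=11^3·(≡10), b=11^1·(≡5) mod 11; (10|11)=-1, (5|11)=+1; (−1)^{3·1·5}·(-1)^1·(+1)^3 = +1.
v=3: a=3^3·(≡2), b=3^1·(≡2) mod 3; (2|3)=-1, (2|3)=-1; (−1)^{3·1·1}·(-1)^1·(-1)^3 = -1.
v=∞: -15015 < 0 and -1155 < 0  ⇒  (a,b)_∞ = -1.
v=5: a=5^3·(≡2), b=5^1·(≡4) mod 5; (2|5)=-1, (4|5)=+1; (−1)^{3·1·2}·(-1)^1·(+1)^3 = -1.
v=7: a=7^5·(≡2), b=7^1·(≡3) mod 7; (2|7)=+1, (3|7)=-1; (−1)^{5·1·3}·(+1)^1·(-1)^5 = +1.
v=2: v_2(a)=-2, v_2(b)=0; units ≡ 1, 5 (mod 8); ε·ε+αω+βω = 0·0+-2·1+0·0 ≡ 0  ⇒  (a,b)_2 = +1.
|Ram(-15015, -1155)| = 4, even; anisotropic at {3, 5, 13, ∞}.

[3, 5, 13, inf]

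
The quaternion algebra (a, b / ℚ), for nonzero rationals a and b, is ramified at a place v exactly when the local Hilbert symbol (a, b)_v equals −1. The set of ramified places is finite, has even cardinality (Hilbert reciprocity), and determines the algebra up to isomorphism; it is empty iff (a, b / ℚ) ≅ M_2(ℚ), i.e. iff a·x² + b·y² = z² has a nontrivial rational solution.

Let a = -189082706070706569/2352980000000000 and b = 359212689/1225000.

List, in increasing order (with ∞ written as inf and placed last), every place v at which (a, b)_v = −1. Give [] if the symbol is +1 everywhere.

[2, 5]

(a, b) ≡ (-2, 2090) mod (ℚ^×)²; places V = {2, 3, 5, 7, 11, 19, 23, ∞}.
(a,b)_3: α=4, u≡1; β=2, v≡2 (mod 3); (1|3)=+1, (2|3)=-1; sign (−1)^0·+1^2·-1^4 = +1.
(a,b)_∞: sgn(-2)=−, sgn(2090)=+, so +1.
(a,b)_11: α=2, u≡9; β=1, v≡3 (mod 11); (9|11)=+1, (3|11)=+1; sign (−1)^0·+1^1·+1^2 = +1.
(a,b)_23: α=6, u≡17; β=2, v≡19 (mod 23); (17|23)=-1, (19|23)=-1; sign (−1)^0·-1^2·-1^6 = +1.
(a,b)_2: α=-11, β=-3; u≡7, v≡5 (mod 8); ε(u)ε(v)=1·0, αω(v)=-11·1, βω(u)=-3·0; sum ≡ 1  ⇒  -1.
(a,b)_5: α=-10, u≡3; β=-5, v≡2 (mod 5); (3|5)=-1, (2|5)=-1; sign (−1)^0·-1^-5·-1^-10 = -1.
(a,b)_7: α=-6, u≡5; β=-2, v≡1 (mod 7); (5|7)=-1, (1|7)=+1; sign (−1)^0·-1^-2·+1^-6 = +1.
(a,b)_19: α=4, u≡5; β=3, v≡2 (mod 19); (5|19)=+1, (2|19)=-1; sign (−1)^0·+1^3·-1^4 = +1.
|Ram(-2, 2090)| = 2, even; anisotropic at {2, 5}.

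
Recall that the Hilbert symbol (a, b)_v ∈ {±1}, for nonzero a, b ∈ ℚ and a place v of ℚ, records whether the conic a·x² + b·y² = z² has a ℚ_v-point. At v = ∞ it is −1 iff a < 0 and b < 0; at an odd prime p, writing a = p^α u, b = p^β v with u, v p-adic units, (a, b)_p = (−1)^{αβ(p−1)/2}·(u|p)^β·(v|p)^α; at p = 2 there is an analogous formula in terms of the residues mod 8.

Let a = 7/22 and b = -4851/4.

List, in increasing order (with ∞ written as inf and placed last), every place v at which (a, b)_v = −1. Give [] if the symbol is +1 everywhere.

Mod squares: a ≡ 154, b ≡ -11. Check v ∈ {∞, 2, 3, 7, 11}.
v=3: a=3^0·(≡1), b=3^2·(≡1) mod 3; (1|3)=+1, (1|3)=+1; (−1)^{0·2·1}·(+1)^2·(+1)^0 = +1.
v=7: a=7^1·(≡1), b=7^2·(≡5) mod 7; (1|7)=+1, (5|7)=-1; (−1)^{1·2·3}·(+1)^2·(-1)^1 = -1.
v=∞: 154 > 0 and -11 < 0  ⇒  (a,b)_∞ = +1.
v=2: v_2(a)=-1, v_2(b)=-2; units ≡ 5, 5 (mod 8); ε·ε+αω+βω = 0·0+-1·1+-2·1 ≡ 1  ⇒  (a,b)_2 = -1.
v=11: a=11^-1·(≡9), b=11^1·(≡8) mod 11; (9|11)=+1, (8|11)=-1; (−1)^{-1·1·5}·(+1)^1·(-1)^-1 = +1.
(154, -11 / ℚ) ramifies at {2, 7}: a division algebra.

[2, 7]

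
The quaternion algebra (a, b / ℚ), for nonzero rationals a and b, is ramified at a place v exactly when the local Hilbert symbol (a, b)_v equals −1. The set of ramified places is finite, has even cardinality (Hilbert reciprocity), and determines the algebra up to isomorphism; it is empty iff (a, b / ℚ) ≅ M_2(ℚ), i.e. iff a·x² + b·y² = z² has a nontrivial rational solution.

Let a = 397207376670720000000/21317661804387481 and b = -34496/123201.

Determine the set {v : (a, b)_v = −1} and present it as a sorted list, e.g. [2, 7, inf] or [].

[7, 11]

Mod squares: a ≡ 1155, b ≡ -11. Check v ∈ {∞, 2, 3, 5, 7, 11, 13, 17, 29, 31}.
v=7: a=7^5·(≡2), b=7^2·(≡3) mod 7; (2|7)=+1, (3|7)=-1; (−1)^{5·2·3}·(+1)^2·(-1)^5 = -1.
v=31: a=31^-6·(≡10), b=31^0·(≡1) mod 31; (10|31)=+1, (1|31)=+1; (−1)^{-6·0·15}·(+1)^0·(+1)^-6 = +1.
v=2: v_2(a)=18, v_2(b)=6; units ≡ 3, 5 (mod 8); ε·ε+αω+βω = 1·0+18·1+6·1 ≡ 0  ⇒  (a,b)_2 = +1.
v=5: a=5^7·(≡1), b=5^0·(≡4) mod 5; (1|5)=+1, (4|5)=+1; (−1)^{7·0·2}·(+1)^0·(+1)^7 = +1.
v=3: a=3^1·(≡1), b=3^-6·(≡1) mod 3; (1|3)=+1, (1|3)=+1; (−1)^{1·-6·1}·(+1)^-6·(+1)^1 = +1.
v=29: a=29^-2·(≡20), b=29^0·(≡8) mod 29; (20|29)=+1, (8|29)=-1; (−1)^{-2·0·14}·(+1)^0·(-1)^-2 = +1.
v=17: a=17^2·(≡4), b=17^0·(≡7) mod 17; (4|17)=+1, (7|17)=-1; (−1)^{2·0·8}·(+1)^0·(-1)^2 = +1.
v=13: a=13^-4·(≡11), b=13^-2·(≡6) mod 13; (11|13)=-1, (6|13)=-1; (−1)^{-4·-2·6}·(-1)^-2·(-1)^-4 = +1.
v=11: a=11^3·(≡8), b=11^1·(≡10) mod 11; (8|11)=-1, (10|11)=-1; (−1)^{3·1·5}·(-1)^1·(-1)^3 = -1.
v=∞: 1155 > 0 and -11 < 0  ⇒  (a,b)_∞ = +1.
|Ram(1155, -11)| = 2, even; anisotropic at {7, 11}.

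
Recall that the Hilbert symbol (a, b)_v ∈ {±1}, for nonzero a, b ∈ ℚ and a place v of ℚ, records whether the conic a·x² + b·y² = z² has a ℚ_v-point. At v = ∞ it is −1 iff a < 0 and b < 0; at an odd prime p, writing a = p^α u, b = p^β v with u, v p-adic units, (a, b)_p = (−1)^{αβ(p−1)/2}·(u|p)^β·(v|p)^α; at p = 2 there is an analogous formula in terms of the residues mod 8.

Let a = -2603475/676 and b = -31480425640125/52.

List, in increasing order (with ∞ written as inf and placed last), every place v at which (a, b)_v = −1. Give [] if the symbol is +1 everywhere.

[3, inf]

Mod squares: a ≡ -11571, b ≡ -13585. Check v ∈ {∞, 2, 3, 5, 7, 11, 13, 19, 29}.
v=19: a=19^1·(≡2), b=19^3·(≡5) mod 19; (2|19)=-1, (5|19)=+1; (−1)^{1·3·9}·(-1)^3·(+1)^1 = +1.
v=7: a=7^1·(≡5), b=7^2·(≡4) mod 7; (5|7)=-1, (4|7)=+1; (−1)^{1·2·3}·(-1)^2·(+1)^1 = +1.
v=5: a=5^2·(≡1), b=5^3·(≡2) mod 5; (1|5)=+1, (2|5)=-1; (−1)^{2·3·2}·(+1)^3·(-1)^2 = +1.
v=13: a=13^-2·(≡12), b=13^-1·(≡8) mod 13; (12|13)=+1, (8|13)=-1; (−1)^{-2·-1·6}·(+1)^-1·(-1)^-2 = +1.
v=11: a=11^0·(≡1), b=11^1·(≡8) mod 11; (1|11)=+1, (8|11)=-1; (−1)^{0·1·5}·(+1)^1·(-1)^0 = +1.
v=29: a=29^1·(≡1), b=29^2·(≡25) mod 29; (1|29)=+1, (25|29)=+1; (−1)^{1·2·14}·(+1)^2·(+1)^1 = +1.
v=3: a=3^3·(≡1), b=3^4·(≡2) mod 3; (1|3)=+1, (2|3)=-1; (−1)^{3·4·1}·(+1)^4·(-1)^3 = -1.
v=∞: -11571 < 0 and -13585 < 0  ⇒  (a,b)_∞ = -1.
v=2: v_2(a)=-2, v_2(b)=-2; units ≡ 5, 7 (mod 8); ε·ε+αω+βω = 0·1+-2·0+-2·1 ≡ 0  ⇒  (a,b)_2 = +1.
Ram(-11571, -13585) = {3, ∞}; no ℚ_3-point on the conic.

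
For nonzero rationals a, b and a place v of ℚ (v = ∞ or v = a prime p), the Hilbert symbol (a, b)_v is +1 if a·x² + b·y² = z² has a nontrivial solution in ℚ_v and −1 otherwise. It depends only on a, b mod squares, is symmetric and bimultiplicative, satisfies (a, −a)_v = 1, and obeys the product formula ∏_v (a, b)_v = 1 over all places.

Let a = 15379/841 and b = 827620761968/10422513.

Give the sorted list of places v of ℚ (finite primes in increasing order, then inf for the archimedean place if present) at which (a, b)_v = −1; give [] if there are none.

[2, 17]

(a, b) ≡ (91, 2431) mod (ℚ^×)²; places V = {2, 3, 7, 11, 13, 17, 19, 29, ∞}.
(a,b)_7: α=1, u≡6; β=2, v≡2 (mod 7); (6|7)=-1, (2|7)=+1; sign (−1)^0·-1^2·+1^1 = +1.
(a,b)_∞: sgn(91)=+, sgn(2431)=+, so +1.
(a,b)_17: α=0, u≡12; β=-1, v≡7 (mod 17); (12|17)=-1, (7|17)=-1; sign (−1)^0·-1^-1·-1^0 = -1.
(a,b)_29: α=-2, u≡9; β=-2, v≡7 (mod 29); (9|29)=+1, (7|29)=+1; sign (−1)^0·+1^-2·+1^-2 = +1.
(a,b)_2: α=0, β=4; u≡3, v≡7 (mod 8); ε(u)ε(v)=1·1, αω(v)=0·0, βω(u)=4·1; sum ≡ 1  ⇒  -1.
(a,b)_13: α=3, u≡8; β=3, v≡7 (mod 13); (8|13)=-1, (7|13)=-1; sign (−1)^0·-1^3·-1^3 = +1.
(a,b)_19: α=0, u≡13; β=2, v≡10 (mod 19); (13|19)=-1, (10|19)=-1; sign (−1)^0·-1^2·-1^0 = +1.
(a,b)_3: α=0, u≡1; β=-6, v≡1 (mod 3); (1|3)=+1, (1|3)=+1; sign (−1)^0·+1^-6·+1^0 = +1.
(a,b)_11: α=0, u≡9; β=3, v≡9 (mod 11); (9|11)=+1, (9|11)=+1; sign (−1)^0·+1^3·+1^0 = +1.
Ram(91, 2431) = {2, 17}; no ℚ_2-point on the conic.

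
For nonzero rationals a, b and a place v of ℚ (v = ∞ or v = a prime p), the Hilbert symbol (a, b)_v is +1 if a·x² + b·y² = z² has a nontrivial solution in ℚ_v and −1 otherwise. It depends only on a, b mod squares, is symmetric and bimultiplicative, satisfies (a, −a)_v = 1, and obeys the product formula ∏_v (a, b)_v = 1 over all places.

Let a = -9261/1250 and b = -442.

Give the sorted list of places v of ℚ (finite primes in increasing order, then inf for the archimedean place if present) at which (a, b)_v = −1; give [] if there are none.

Mod squares: a ≡ -42, b ≡ -442. Check v ∈ {∞, 2, 3, 5, 7, 13, 17}.
v=17: a=17^0·(≡8), b=17^1·(≡8) mod 17; (8|17)=+1, (8|17)=+1; (−1)^{0·1·8}·(+1)^1·(+1)^0 = +1.
v=5: a=5^-4·(≡2), b=5^0·(≡3) mod 5; (2|5)=-1, (3|5)=-1; (−1)^{-4·0·2}·(-1)^0·(-1)^-4 = +1.
v=13: a=13^0·(≡4), b=13^1·(≡5) mod 13; (4|13)=+1, (5|13)=-1; (−1)^{0·1·6}·(+1)^1·(-1)^0 = +1.
v=7: a=7^3·(≡2), b=7^0·(≡6) mod 7; (2|7)=+1, (6|7)=-1; (−1)^{3·0·3}·(+1)^0·(-1)^3 = -1.
v=3: a=3^3·(≡1), b=3^0·(≡2) mod 3; (1|3)=+1, (2|3)=-1; (−1)^{3·0·1}·(+1)^0·(-1)^3 = -1.
v=∞: -42 < 0 and -442 < 0  ⇒  (a,b)_∞ = -1.
v=2: v_2(a)=-1, v_2(b)=1; units ≡ 3, 3 (mod 8); ε·ε+αω+βω = 1·1+-1·1+1·1 ≡ 1  ⇒  (a,b)_2 = -1.
(-42, -442 / ℚ) ramifies at {2, 3, 7, ∞}: a division algebra.

[2, 3, 7, inf]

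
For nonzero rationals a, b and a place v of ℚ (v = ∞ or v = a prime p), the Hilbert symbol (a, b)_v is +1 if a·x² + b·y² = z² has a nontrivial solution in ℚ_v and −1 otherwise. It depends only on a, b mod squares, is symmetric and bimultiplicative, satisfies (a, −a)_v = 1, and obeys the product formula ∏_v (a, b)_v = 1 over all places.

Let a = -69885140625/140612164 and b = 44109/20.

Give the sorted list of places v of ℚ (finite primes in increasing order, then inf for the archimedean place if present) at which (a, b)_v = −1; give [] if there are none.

(a, b) ≡ (-496961, 145) mod (ℚ^×)²; places V = {2, 3, 5, 7, 11, 13, 17, 23, 29, 31, 41, ∞}.
(a,b)_23: α=1, u≡2; β=0, v≡17 (mod 23); (2|23)=+1, (17|23)=-1; sign (−1)^0·+1^0·-1^1 = -1.
(a,b)_3: α=2, u≡1; β=2, v≡1 (mod 3); (1|3)=+1, (1|3)=+1; sign (−1)^0·+1^2·+1^2 = +1.
(a,b)_29: α=0, u≡15; β=1, v≡5 (mod 29); (15|29)=-1, (5|29)=+1; sign (−1)^0·-1^1·+1^0 = -1.
(a,b)_13: α=0, u≡3; β=2, v≡2 (mod 13); (3|13)=+1, (2|13)=-1; sign (−1)^0·+1^2·-1^0 = +1.
(a,b)_31: α=1, u≡11; β=0, v≡6 (mod 31); (11|31)=-1, (6|31)=-1; sign (−1)^0·-1^0·-1^1 = -1.
(a,b)_17: α=1, u≡11; β=0, v≡15 (mod 17); (11|17)=-1, (15|17)=+1; sign (−1)^0·-1^0·+1^1 = +1.
(a,b)_5: α=6, u≡4; β=-1, v≡1 (mod 5); (4|5)=+1, (1|5)=+1; sign (−1)^0·+1^-1·+1^6 = +1.
(a,b)_11: α=-4, u≡8; β=0, v≡6 (mod 11); (8|11)=-1, (6|11)=-1; sign (−1)^0·-1^0·-1^-4 = +1.
(a,b)_∞: sgn(-496961)=−, sgn(145)=+, so +1.
(a,b)_2: α=-2, β=-2; u≡7, v≡1 (mod 8); ε(u)ε(v)=1·0, αω(v)=-2·0, βω(u)=-2·0; sum ≡ 0  ⇒  +1.
(a,b)_7: α=-4, u≡4; β=0, v≡5 (mod 7); (4|7)=+1, (5|7)=-1; sign (−1)^0·+1^0·-1^-4 = +1.
(a,b)_41: α=1, u≡34; β=0, v≡14 (mod 41); (34|41)=-1, (14|41)=-1; sign (−1)^0·-1^0·-1^1 = -1.
(-496961, 145 / ℚ) ramifies at {23, 29, 31, 41}: a division algebra.

[23, 29, 31, 41]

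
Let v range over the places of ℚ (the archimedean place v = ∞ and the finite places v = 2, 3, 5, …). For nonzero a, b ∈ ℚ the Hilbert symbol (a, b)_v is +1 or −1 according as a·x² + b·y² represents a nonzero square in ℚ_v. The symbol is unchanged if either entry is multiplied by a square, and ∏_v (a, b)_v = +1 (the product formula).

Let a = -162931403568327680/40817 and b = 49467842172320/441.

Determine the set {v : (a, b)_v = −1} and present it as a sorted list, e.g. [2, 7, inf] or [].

[2, 5, 37, 43]

Mod squares: a ≡ -135235, b ≡ 81770. Check v ∈ {∞, 2, 3, 5, 7, 11, 13, 17, 23, 37, 43}.
v=2: v_2(a)=10, v_2(b)=5; units ≡ 5, 5 (mod 8); ε·ε+αω+βω = 0·0+10·1+5·1 ≡ 1  ⇒  (a,b)_2 = -1.
v=13: a=13^2·(≡4), b=13^3·(≡7) mod 13; (4|13)=+1, (7|13)=-1; (−1)^{2·3·6}·(+1)^3·(-1)^2 = +1.
v=11: a=11^2·(≡2), b=11^2·(≡8) mod 11; (2|11)=-1, (8|11)=-1; (−1)^{2·2·5}·(-1)^2·(-1)^2 = +1.
v=17: a=17^-1·(≡16), b=17^1·(≡9) mod 17; (16|17)=+1, (9|17)=+1; (−1)^{-1·1·8}·(+1)^1·(+1)^-1 = +1.
v=43: a=43^3·(≡37), b=43^2·(≡20) mod 43; (37|43)=-1, (20|43)=-1; (−1)^{3·2·21}·(-1)^2·(-1)^3 = -1.
v=∞: -135235 < 0 and 81770 > 0  ⇒  (a,b)_∞ = +1.
v=3: a=3^0·(≡2), b=3^-2·(≡2) mod 3; (2|3)=-1, (2|3)=-1; (−1)^{0·-2·1}·(-1)^-2·(-1)^0 = +1.
v=5: a=5^1·(≡2), b=5^1·(≡4) mod 5; (2|5)=-1, (4|5)=+1; (−1)^{1·1·2}·(-1)^1·(+1)^1 = -1.
v=23: a=23^2·(≡11), b=23^0·(≡15) mod 23; (11|23)=-1, (15|23)=-1; (−1)^{2·0·11}·(-1)^0·(-1)^2 = +1.
v=7: a=7^-4·(≡5), b=7^-2·(≡6) mod 7; (5|7)=-1, (6|7)=-1; (−1)^{-4·-2·3}·(-1)^-2·(-1)^-4 = +1.
v=37: a=37^1·(≡2), b=37^1·(≡11) mod 37; (2|37)=-1, (11|37)=+1; (−1)^{1·1·18}·(-1)^1·(+1)^1 = -1.
(-135235, 81770 / ℚ) ramifies at {2, 5, 37, 43}: a division algebra.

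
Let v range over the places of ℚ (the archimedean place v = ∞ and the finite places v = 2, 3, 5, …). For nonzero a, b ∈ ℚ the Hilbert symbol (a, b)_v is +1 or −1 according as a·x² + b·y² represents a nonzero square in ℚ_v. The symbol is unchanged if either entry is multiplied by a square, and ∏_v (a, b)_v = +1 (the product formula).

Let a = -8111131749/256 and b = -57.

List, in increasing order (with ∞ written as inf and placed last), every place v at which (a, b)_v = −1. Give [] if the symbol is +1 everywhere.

(a, b) ≡ (-629, -57) mod (ℚ^×)²; places V = {2, 3, 7, 17, 19, 37, ∞}.
(a,b)_2: α=-8, β=0; u≡3, v≡7 (mod 8); ε(u)ε(v)=1·1, αω(v)=-8·0, βω(u)=0·1; sum ≡ 1  ⇒  -1.
(a,b)_19: α=2, u≡4; β=1, v≡16 (mod 19); (4|19)=+1, (16|19)=+1; sign (−1)^0·+1^1·+1^2 = +1.
(a,b)_17: α=1, u≡3; β=0, v≡11 (mod 17); (3|17)=-1, (11|17)=-1; sign (−1)^0·-1^0·-1^1 = -1.
(a,b)_37: α=1, u≡35; β=0, v≡17 (mod 37); (35|37)=-1, (17|37)=-1; sign (−1)^0·-1^0·-1^1 = -1.
(a,b)_∞: sgn(-629)=−, sgn(-57)=−, so -1.
(a,b)_3: α=6, u≡1; β=1, v≡2 (mod 3); (1|3)=+1, (2|3)=-1; sign (−1)^0·+1^1·-1^6 = +1.
(a,b)_7: α=2, u≡1; β=0, v≡6 (mod 7); (1|7)=+1, (6|7)=-1; sign (−1)^0·+1^0·-1^2 = +1.
|Ram(-629, -57)| = 4, even; anisotropic at {2, 17, 37, ∞}.

[2, 17, 37, inf]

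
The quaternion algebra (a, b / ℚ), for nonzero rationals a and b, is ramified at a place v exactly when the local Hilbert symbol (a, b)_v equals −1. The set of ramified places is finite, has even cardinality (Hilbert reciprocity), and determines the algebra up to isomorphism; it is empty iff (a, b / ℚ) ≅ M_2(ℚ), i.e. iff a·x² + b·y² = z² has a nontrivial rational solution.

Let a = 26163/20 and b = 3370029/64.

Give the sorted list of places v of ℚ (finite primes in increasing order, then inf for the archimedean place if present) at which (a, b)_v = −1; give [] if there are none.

(a, b) ≡ (1615, 69) mod (ℚ^×)²; places V = {2, 3, 5, 13, 17, 19, 23, ∞}.
(a,b)_19: α=1, u≡9; β=0, v≡8 (mod 19); (9|19)=+1, (8|19)=-1; sign (−1)^0·+1^0·-1^1 = -1.
(a,b)_23: α=0, u≡19; β=1, v≡2 (mod 23); (19|23)=-1, (2|23)=+1; sign (−1)^0·-1^1·+1^0 = -1.
(a,b)_17: α=1, u≡3; β=2, v≡13 (mod 17); (3|17)=-1, (13|17)=+1; sign (−1)^0·-1^2·+1^1 = +1.
(a,b)_2: α=-2, β=-6; u≡7, v≡5 (mod 8); ε(u)ε(v)=1·0, αω(v)=-2·1, βω(u)=-6·0; sum ≡ 0  ⇒  +1.
(a,b)_∞: sgn(1615)=+, sgn(69)=+, so +1.
(a,b)_3: α=4, u≡1; β=1, v≡2 (mod 3); (1|3)=+1, (2|3)=-1; sign (−1)^0·+1^1·-1^4 = +1.
(a,b)_5: α=-1, u≡2; β=0, v≡1 (mod 5); (2|5)=-1, (1|5)=+1; sign (−1)^0·-1^0·+1^-1 = +1.
(a,b)_13: α=0, u≡1; β=2, v≡1 (mod 13); (1|13)=+1, (1|13)=+1; sign (−1)^0·+1^2·+1^0 = +1.
Ram(1615, 69) = {19, 23}; no ℚ_19-point on the conic.

[19, 23]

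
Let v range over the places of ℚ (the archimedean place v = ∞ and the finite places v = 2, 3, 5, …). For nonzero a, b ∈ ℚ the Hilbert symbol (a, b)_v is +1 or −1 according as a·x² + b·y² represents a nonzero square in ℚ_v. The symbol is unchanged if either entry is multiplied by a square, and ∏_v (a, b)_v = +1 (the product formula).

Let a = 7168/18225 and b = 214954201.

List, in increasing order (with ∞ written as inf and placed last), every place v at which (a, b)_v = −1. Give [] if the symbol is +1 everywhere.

(a, b) ≡ (7, 4921) mod (ℚ^×)²; places V = {2, 3, 5, 7, 11, 19, 37, ∞}.
(a,b)_∞: sgn(7)=+, sgn(4921)=+, so +1.
(a,b)_11: α=0, u≡2; β=2, v≡3 (mod 11); (2|11)=-1, (3|11)=+1; sign (−1)^0·-1^2·+1^0 = +1.
(a,b)_37: α=0, u≡33; β=1, v≡18 (mod 37); (33|37)=+1, (18|37)=-1; sign (−1)^0·+1^1·-1^0 = +1.
(a,b)_19: α=0, u≡6; β=3, v≡8 (mod 19); (6|19)=+1, (8|19)=-1; sign (−1)^0·+1^3·-1^0 = +1.
(a,b)_2: α=10, β=0; u≡7, v≡1 (mod 8); ε(u)ε(v)=1·0, αω(v)=10·0, βω(u)=0·0; sum ≡ 0  ⇒  +1.
(a,b)_7: α=1, u≡4; β=1, v≡3 (mod 7); (4|7)=+1, (3|7)=-1; sign (−1)^1·+1^1·-1^1 = +1.
(a,b)_5: α=-2, u≡2; β=0, v≡1 (mod 5); (2|5)=-1, (1|5)=+1; sign (−1)^0·-1^0·+1^-2 = +1.
(a,b)_3: α=-6, u≡1; β=0, v≡1 (mod 3); (1|3)=+1, (1|3)=+1; sign (−1)^0·+1^0·+1^-6 = +1.
Every local symbol is +1, so the conic 7·x² + 4921·y² = z² has ℚ_v-points for all v and hence a ℚ-point; (a, b / ℚ) ≅ M_2(ℚ).

[]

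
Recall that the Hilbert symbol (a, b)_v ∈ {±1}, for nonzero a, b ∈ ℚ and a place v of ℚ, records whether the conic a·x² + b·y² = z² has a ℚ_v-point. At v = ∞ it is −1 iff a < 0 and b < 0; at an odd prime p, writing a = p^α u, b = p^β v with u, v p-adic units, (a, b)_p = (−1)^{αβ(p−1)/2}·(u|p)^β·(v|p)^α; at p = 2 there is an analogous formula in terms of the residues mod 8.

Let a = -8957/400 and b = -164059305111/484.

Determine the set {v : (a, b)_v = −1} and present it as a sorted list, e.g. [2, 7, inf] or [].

Mod squares: a ≡ -53, b ≡ -38399. Check v ∈ {∞, 2, 3, 5, 11, 13, 19, 43, 47, 53}.
v=19: a=19^0·(≡11), b=19^1·(≡15) mod 19; (11|19)=+1, (15|19)=-1; (−1)^{0·1·9}·(+1)^1·(-1)^0 = +1.
v=∞: -53 < 0 and -38399 < 0  ⇒  (a,b)_∞ = -1.
v=3: a=3^0·(≡1), b=3^2·(≡1) mod 3; (1|3)=+1, (1|3)=+1; (−1)^{0·2·1}·(+1)^2·(+1)^0 = +1.
v=5: a=5^-2·(≡3), b=5^0·(≡1) mod 5; (3|5)=-1, (1|5)=+1; (−1)^{-2·0·2}·(-1)^0·(+1)^-2 = +1.
v=11: a=11^0·(≡2), b=11^-2·(≡6) mod 11; (2|11)=-1, (6|11)=-1; (−1)^{0·-2·5}·(-1)^-2·(-1)^0 = +1.
v=13: a=13^2·(≡9), b=13^2·(≡9) mod 13; (9|13)=+1, (9|13)=+1; (−1)^{2·2·6}·(+1)^2·(+1)^2 = +1.
v=2: v_2(a)=-4, v_2(b)=-2; units ≡ 3, 1 (mod 8); ε·ε+αω+βω = 1·0+-4·0+-2·1 ≡ 0  ⇒  (a,b)_2 = +1.
v=47: a=47^0·(≡40), b=47^1·(≡39) mod 47; (40|47)=-1, (39|47)=-1; (−1)^{0·1·23}·(-1)^1·(-1)^0 = -1.
v=53: a=53^1·(≡49), b=53^2·(≡39) mod 53; (49|53)=+1, (39|53)=-1; (−1)^{1·2·26}·(+1)^2·(-1)^1 = -1.
v=43: a=43^0·(≡42), b=43^1·(≡16) mod 43; (42|43)=-1, (16|43)=+1; (−1)^{0·1·21}·(-1)^1·(+1)^0 = -1.
(-53, -38399 / ℚ) ramifies at {43, 47, 53, ∞}: a division algebra.

[43, 47, 53, inf]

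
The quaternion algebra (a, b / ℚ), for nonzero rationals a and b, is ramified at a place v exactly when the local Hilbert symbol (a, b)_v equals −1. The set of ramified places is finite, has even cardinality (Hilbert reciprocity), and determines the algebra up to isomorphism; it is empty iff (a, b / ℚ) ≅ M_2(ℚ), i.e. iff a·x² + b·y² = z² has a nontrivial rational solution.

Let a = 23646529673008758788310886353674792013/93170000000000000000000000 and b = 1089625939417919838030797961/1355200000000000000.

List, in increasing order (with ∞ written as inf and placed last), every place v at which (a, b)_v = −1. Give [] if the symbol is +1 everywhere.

[]

Mod squares: a ≡ 215656441, b ≡ 44863. Check v ∈ {∞, 2, 3, 5, 7, 11, 13, 17, 19, 23, 29}.
v=3: a=3^30·(≡1), b=3^20·(≡1) mod 3; (1|3)=+1, (1|3)=+1; (−1)^{30·20·1}·(+1)^20·(+1)^30 = +1.
v=23: a=23^3·(≡6), b=23^2·(≡16) mod 23; (6|23)=+1, (16|23)=+1; (−1)^{3·2·11}·(+1)^2·(+1)^3 = +1.
v=17: a=17^1·(≡2), b=17^1·(≡13) mod 17; (2|17)=+1, (13|17)=+1; (−1)^{1·1·8}·(+1)^1·(+1)^1 = +1.
v=2: v_2(a)=-22, v_2(b)=-18; units ≡ 1, 7 (mod 8); ε·ε+αω+βω = 0·1+-22·0+-18·0 ≡ 0  ⇒  (a,b)_2 = +1.
v=19: a=19^5·(≡7), b=19^4·(≡4) mod 19; (7|19)=+1, (4|19)=+1; (−1)^{5·4·9}·(+1)^4·(+1)^5 = +1.
v=13: a=13^1·(≡2), b=13^1·(≡5) mod 13; (2|13)=-1, (5|13)=-1; (−1)^{1·1·6}·(-1)^1·(-1)^1 = +1.
v=5: a=5^-22·(≡1), b=5^-14·(≡2) mod 5; (1|5)=+1, (2|5)=-1; (−1)^{-22·-14·2}·(+1)^-14·(-1)^-22 = +1.
v=∞: 215656441 > 0 and 44863 > 0  ⇒  (a,b)_∞ = +1.
v=29: a=29^7·(≡19), b=29^5·(≡10) mod 29; (19|29)=-1, (10|29)=-1; (−1)^{7·5·14}·(-1)^5·(-1)^7 = +1.
v=11: a=11^-3·(≡7), b=11^-2·(≡9) mod 11; (7|11)=-1, (9|11)=+1; (−1)^{-3·-2·5}·(-1)^-2·(+1)^-3 = +1.
v=7: a=7^-1·(≡3), b=7^-1·(≡1) mod 7; (3|7)=-1, (1|7)=+1; (−1)^{-1·-1·3}·(-1)^-1·(+1)^-1 = +1.
Every local symbol is +1, so the conic 215656441·x² + 44863·y² = z² has ℚ_v-points for all v and hence a ℚ-point; (a, b / ℚ) ≅ M_2(ℚ).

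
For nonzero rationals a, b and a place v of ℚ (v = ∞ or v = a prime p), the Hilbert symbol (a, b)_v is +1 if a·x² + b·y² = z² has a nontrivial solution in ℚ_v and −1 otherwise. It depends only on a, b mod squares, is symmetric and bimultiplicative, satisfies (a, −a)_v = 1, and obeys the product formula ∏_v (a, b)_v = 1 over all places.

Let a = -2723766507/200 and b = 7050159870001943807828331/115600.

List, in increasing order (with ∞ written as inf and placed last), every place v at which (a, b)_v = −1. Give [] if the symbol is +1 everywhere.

[2, 3, 7, 29]

(a, b) ≡ (-406, 3219) mod (ℚ^×)²; places V = {2, 3, 5, 7, 11, 17, 29, 37, ∞}.
(a,b)_∞: sgn(-406)=−, sgn(3219)=+, so +1.
(a,b)_37: α=2, u≡27; β=5, v≡2 (mod 37); (27|37)=+1, (2|37)=-1; sign (−1)^0·+1^5·-1^2 = +1.
(a,b)_17: α=0, u≡1; β=-2, v≡10 (mod 17); (1|17)=+1, (10|17)=-1; sign (−1)^0·+1^-2·-1^0 = +1.
(a,b)_2: α=-3, β=-4; u≡5, v≡3 (mod 8); ε(u)ε(v)=0·1, αω(v)=-3·1, βω(u)=-4·1; sum ≡ 1  ⇒  -1.
(a,b)_7: α=1, u≡6; β=4, v≡3 (mod 7); (6|7)=-1, (3|7)=-1; sign (−1)^0·-1^4·-1^1 = -1.
(a,b)_11: α=2, u≡5; β=2, v≡6 (mod 11); (5|11)=+1, (6|11)=-1; sign (−1)^0·+1^2·-1^2 = +1.
(a,b)_3: α=4, u≡2; β=15, v≡2 (mod 3); (2|3)=-1, (2|3)=-1; sign (−1)^0·-1^15·-1^4 = -1.
(a,b)_5: α=-2, u≡1; β=-2, v≡4 (mod 5); (1|5)=+1, (4|5)=+1; sign (−1)^0·+1^-2·+1^-2 = +1.
(a,b)_29: α=1, u≡15; β=3, v≡28 (mod 29); (15|29)=-1, (28|29)=+1; sign (−1)^0·-1^3·+1^1 = -1.
|Ram(-406, 3219)| = 4, even; anisotropic at {2, 3, 7, 29}.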